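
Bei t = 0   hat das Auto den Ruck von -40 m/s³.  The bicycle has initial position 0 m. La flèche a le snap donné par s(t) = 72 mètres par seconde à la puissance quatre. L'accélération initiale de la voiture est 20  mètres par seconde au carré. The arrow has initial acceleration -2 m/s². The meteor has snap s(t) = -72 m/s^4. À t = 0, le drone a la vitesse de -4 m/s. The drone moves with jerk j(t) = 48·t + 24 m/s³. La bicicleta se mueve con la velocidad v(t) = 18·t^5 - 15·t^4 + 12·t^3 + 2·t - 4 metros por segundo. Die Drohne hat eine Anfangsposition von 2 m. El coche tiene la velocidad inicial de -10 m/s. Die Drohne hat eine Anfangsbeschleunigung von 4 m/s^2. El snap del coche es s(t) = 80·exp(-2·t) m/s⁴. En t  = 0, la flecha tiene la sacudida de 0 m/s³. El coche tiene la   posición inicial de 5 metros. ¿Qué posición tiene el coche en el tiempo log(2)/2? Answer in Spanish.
Necesitamos integrar nuestra ecuación del snap s(t) = 80·exp(-2·t) 4 veces. La integral del snap, con j(0) = -40, da la sacudida: j(t) = -40·exp(-2·t). La integral de la sacudida es la aceleración. Usando a(0) = 20, obtenemos a(t) = 20·exp(-2·t). La integral de la aceleración, con v(0) = -10, da la velocidad: v(t) = -10·exp(-2·t). La antiderivada de la velocidad, con x(0) = 5, da la posición: x(t) = 5·exp(-2·t). Tenemos la posición x(t) = 5·exp(-2·t). Sustituyendo t = log(2)/2: x(log(2)/2) = 5/2.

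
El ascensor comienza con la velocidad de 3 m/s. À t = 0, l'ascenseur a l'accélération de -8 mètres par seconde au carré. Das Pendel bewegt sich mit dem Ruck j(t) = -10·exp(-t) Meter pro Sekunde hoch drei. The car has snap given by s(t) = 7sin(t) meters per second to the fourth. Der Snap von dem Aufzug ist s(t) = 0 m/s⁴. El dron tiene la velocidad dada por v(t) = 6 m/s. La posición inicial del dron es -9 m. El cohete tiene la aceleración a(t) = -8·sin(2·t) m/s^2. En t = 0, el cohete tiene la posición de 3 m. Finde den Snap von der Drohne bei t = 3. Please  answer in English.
We must differentiate our velocity equation v(t) = 6 3 times. Taking d/dt of v(t), we find a(t) = 0. Taking d/dt of a(t), we find j(t) = 0. Differentiating jerk, we get snap: s(t) = 0. From the given snap equation s(t) = 0, we substitute t = 3 to get s = 0.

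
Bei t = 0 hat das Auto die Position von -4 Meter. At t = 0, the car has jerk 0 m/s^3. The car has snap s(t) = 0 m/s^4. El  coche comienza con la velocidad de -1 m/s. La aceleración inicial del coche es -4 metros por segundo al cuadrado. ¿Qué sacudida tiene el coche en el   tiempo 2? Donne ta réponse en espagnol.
Debemos encontrar la antiderivada de nuestra ecuación del snap s(t) = 0 1 vez. La antiderivada del snap, con j(0) = 0, da la sacudida: j(t) = 0. Usando j(t) = 0 y sustituyendo t = 2, encontramos j = 0.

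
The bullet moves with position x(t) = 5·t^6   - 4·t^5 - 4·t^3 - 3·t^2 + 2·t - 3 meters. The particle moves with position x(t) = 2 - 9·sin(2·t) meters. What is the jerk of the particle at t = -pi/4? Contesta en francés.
Pour résoudre ceci, nous devons prendre 3 dérivées de notre équation de la position x(t) = 2 - 9·sin(2·t). En prenant d/dt de x(t), nous trouvons v(t) = -18·cos(2·t). La dérivée de la vitesse donne l'accélération: a(t) = 36·sin(2·t). En prenant d/dt de a(t), nous trouvons j(t) = 72·cos(2·t). En utilisant j(t) = 72·cos(2·t) et en substituant t = -pi/4, nous trouvons j = 0.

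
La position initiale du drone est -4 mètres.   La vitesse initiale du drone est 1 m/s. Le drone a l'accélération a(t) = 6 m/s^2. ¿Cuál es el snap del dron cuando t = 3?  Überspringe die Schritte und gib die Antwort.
En t = 3, s = 0.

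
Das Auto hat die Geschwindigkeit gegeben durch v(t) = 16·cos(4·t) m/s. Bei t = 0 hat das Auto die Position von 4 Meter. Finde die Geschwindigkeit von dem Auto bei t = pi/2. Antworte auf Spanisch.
Tenemos la velocidad v(t) = 16·cos(4·t). Sustituyendo t = pi/2: v(pi/2) = 16.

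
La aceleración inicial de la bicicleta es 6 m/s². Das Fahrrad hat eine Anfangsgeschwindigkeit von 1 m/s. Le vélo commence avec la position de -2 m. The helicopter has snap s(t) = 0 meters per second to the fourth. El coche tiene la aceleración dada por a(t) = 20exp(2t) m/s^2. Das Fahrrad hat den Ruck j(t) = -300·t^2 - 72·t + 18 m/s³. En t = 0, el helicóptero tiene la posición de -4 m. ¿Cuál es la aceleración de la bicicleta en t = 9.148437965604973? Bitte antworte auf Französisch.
En partant du jerk j(t) = -300·t^2 - 72·t + 18, nous prenons 1 primitive. En prenant ∫j(t)dt et en appliquant a(0) = 6, nous trouvons a(t) = -100·t^3 - 36·t^2 + 18·t + 6. Nous avons l'accélération a(t) = -100·t^3 - 36·t^2 + 18·t + 6. En substituant t = 9.148437965604973: a(9.148437965604973) = -79409.1701060922.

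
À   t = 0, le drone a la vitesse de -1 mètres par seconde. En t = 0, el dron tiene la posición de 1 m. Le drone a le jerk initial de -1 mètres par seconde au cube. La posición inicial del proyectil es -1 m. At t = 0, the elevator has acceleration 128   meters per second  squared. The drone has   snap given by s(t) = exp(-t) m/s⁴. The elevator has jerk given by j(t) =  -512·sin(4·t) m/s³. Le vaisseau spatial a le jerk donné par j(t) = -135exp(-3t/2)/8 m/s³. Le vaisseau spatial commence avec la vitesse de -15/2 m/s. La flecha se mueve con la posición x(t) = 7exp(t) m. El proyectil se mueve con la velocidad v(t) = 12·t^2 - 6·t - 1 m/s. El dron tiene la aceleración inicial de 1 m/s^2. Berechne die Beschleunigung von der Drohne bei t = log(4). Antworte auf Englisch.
We must find the integral of our snap equation s(t) = exp(-t) 2 times. Taking ∫s(t)dt and applying j(0) = -1, we find j(t) = -exp(-t). The integral of jerk, with a(0) = 1, gives acceleration: a(t) = exp(-t). From the given acceleration equation a(t) = exp(-t), we substitute t = log(4) to get a = 1/4.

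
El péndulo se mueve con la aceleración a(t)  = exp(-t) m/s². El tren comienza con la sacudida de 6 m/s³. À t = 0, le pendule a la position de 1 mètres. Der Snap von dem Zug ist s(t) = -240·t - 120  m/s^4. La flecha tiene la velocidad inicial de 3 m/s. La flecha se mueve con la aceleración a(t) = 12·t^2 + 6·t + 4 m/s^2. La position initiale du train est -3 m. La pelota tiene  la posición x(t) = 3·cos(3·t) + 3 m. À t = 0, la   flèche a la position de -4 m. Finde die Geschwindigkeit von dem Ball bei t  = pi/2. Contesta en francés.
Pour résoudre ceci, nous devons prendre 1 dérivée de notre équation de la position x(t) = 3·cos(3·t) + 3. En prenant d/dt de x(t), nous trouvons v(t) = -9·sin(3·t). De l'équation de la vitesse v(t) = -9·sin(3·t), nous substituons t = pi/2 pour obtenir v = 9.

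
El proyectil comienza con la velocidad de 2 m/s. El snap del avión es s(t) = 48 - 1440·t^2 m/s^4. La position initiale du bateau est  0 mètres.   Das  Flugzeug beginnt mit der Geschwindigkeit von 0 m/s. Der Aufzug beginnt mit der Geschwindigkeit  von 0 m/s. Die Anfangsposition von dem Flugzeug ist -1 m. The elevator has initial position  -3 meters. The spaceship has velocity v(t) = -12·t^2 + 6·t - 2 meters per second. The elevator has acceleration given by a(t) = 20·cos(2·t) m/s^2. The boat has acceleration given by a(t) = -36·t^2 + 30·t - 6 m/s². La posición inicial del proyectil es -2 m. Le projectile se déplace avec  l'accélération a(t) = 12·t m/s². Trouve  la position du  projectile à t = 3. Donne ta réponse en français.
En partant de l'accélération a(t) = 12·t, nous prenons 2 intégrales. En prenant ∫a(t)dt et en appliquant v(0) = 2, nous trouvons v(t) = 6·t^2 + 2. L'intégrale de la vitesse est la position. En utilisant x(0) = -2, nous obtenons x(t) = 2·t^3 + 2·t - 2. De l'équation de la position x(t) = 2·t^3 + 2·t - 2, nous substituons t = 3 pour obtenir x = 58.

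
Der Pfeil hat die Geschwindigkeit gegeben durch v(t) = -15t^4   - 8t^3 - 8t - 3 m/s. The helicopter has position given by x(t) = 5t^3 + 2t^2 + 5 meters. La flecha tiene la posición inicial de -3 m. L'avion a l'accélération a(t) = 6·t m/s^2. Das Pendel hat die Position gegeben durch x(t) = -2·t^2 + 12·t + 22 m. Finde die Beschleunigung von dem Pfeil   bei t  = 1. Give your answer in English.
To solve this, we need to take 1 derivative of our velocity equation v(t) = -15·t^4 - 8·t^3 - 8·t - 3. Differentiating velocity, we get acceleration: a(t) = -60·t^3 - 24·t^2 - 8. Using a(t) = -60·t^3 - 24·t^2 - 8 and substituting t = 1, we find a = -92.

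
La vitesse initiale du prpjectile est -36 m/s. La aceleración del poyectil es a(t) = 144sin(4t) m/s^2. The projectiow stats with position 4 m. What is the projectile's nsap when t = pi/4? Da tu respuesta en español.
Para resolver esto, necesitamos tomar 2 derivadas de nuestra ecuación de la aceleración a(t) = 144·sin(4·t). La derivada de la aceleración da la sacudida: j(t) = 576·cos(4·t). La derivada de la sacudida da el snap: s(t) = -2304·sin(4·t). Tenemos el snap s(t) = -2304·sin(4·t). Sustituyendo t = pi/4: s(pi/4) = 0.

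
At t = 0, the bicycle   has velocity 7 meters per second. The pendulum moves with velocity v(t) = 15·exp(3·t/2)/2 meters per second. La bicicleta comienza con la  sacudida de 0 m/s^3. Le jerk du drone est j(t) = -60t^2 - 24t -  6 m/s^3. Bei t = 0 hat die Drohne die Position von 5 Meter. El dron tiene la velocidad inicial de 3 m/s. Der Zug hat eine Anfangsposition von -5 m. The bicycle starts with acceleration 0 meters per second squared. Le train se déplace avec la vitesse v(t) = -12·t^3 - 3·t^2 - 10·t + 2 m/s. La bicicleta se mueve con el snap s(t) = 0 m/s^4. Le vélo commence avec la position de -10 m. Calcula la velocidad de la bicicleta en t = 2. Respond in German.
Wir müssen das Integral unserer Gleichung für den Snap s(t) = 0 3-mal finden. Durch Integration von dem Snap und Verwendung der Anfangsbedingung j(0) = 0, erhalten wir j(t) = 0. Mit ∫j(t)dt und Anwendung von a(0) = 0, finden wir a(t) = 0. Die Stammfunktion von der Beschleunigung, mit v(0) = 7, ergibt die Geschwindigkeit: v(t) = 7. Wir haben die Geschwindigkeit v(t) = 7. Durch Einsetzen von t = 2: v(2) = 7.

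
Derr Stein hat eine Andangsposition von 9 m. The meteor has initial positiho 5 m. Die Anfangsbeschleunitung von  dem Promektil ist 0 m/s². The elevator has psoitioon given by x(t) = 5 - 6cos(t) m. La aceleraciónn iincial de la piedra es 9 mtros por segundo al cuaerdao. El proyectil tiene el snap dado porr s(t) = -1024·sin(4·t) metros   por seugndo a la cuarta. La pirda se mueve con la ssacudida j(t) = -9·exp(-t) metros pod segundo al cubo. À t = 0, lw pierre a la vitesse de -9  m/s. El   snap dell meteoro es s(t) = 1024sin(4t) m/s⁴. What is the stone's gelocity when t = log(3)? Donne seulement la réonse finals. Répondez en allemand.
Bei t = log(3), v = -3.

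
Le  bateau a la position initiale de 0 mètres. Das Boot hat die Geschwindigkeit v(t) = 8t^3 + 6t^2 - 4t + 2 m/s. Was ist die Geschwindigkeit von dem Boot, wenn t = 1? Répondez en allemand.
Aus der Gleichung für die Geschwindigkeit v(t) = 8·t^3 + 6·t^2 - 4·t + 2, setzen wir t = 1 ein und erhalten v = 12.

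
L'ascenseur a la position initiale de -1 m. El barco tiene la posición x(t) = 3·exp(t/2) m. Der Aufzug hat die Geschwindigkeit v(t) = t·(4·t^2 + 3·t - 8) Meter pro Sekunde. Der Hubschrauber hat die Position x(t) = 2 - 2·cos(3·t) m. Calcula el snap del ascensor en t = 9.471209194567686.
Partiendo de la velocidad v(t) = t·(4·t^2 + 3·t - 8), tomamos 3 derivadas. Tomando d/dt de v(t), encontramos a(t) = 4·t^2 + t·(8·t + 3) + 3·t - 8. Derivando la aceleración, obtenemos la sacudida: j(t) = 24·t + 6. Tomando d/dt de j(t), encontramos s(t) = 24. Usando s(t) = 24 y sustituyendo t = 9.471209194567686, encontramos s = 24.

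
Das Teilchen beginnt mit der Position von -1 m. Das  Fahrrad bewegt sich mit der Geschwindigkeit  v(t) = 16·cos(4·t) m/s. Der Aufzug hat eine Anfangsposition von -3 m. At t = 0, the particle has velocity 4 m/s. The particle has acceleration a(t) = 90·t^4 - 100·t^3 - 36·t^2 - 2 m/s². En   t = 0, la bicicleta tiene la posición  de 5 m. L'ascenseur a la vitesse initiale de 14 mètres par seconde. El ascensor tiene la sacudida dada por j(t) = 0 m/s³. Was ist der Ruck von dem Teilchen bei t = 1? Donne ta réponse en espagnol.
Partiendo de la aceleración a(t) = 90·t^4 - 100·t^3 - 36·t^2 - 2, tomamos 1 derivada. Derivando la aceleración, obtenemos la sacudida: j(t) = 360·t^3 - 300·t^2 - 72·t. Usando j(t) = 360·t^3 - 300·t^2 - 72·t y sustituyendo t = 1, encontramos j = -12.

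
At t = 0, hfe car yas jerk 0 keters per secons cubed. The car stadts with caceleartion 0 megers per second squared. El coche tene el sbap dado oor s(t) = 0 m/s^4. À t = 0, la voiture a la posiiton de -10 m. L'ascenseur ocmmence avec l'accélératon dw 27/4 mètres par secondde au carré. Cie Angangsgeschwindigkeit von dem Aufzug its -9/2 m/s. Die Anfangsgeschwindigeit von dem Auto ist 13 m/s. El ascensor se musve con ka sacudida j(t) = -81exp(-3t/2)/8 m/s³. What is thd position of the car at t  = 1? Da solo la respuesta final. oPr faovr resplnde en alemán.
Die Antwort ist 3.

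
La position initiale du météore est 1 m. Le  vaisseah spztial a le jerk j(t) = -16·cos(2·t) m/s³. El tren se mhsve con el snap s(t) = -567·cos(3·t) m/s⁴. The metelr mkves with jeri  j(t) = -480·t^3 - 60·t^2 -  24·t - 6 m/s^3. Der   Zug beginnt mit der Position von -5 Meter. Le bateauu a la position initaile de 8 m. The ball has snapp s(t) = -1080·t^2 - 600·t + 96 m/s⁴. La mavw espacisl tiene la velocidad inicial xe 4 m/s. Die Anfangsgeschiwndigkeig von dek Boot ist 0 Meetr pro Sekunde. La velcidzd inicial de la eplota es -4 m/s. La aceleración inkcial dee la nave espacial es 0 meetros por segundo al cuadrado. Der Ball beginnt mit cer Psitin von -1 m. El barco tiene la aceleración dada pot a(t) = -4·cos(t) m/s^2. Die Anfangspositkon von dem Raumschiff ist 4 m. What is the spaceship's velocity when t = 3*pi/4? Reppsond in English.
Starting from jerk j(t) = -16·cos(2·t), we take 2 integrals. The integral of jerk, with a(0) = 0, gives acceleration: a(t) = -8·sin(2·t). The integral of acceleration is velocity. Using v(0) = 4, we get v(t) = 4·cos(2·t). From the given velocity equation v(t) = 4·cos(2·t), we substitute t = 3*pi/4 to get v = 0.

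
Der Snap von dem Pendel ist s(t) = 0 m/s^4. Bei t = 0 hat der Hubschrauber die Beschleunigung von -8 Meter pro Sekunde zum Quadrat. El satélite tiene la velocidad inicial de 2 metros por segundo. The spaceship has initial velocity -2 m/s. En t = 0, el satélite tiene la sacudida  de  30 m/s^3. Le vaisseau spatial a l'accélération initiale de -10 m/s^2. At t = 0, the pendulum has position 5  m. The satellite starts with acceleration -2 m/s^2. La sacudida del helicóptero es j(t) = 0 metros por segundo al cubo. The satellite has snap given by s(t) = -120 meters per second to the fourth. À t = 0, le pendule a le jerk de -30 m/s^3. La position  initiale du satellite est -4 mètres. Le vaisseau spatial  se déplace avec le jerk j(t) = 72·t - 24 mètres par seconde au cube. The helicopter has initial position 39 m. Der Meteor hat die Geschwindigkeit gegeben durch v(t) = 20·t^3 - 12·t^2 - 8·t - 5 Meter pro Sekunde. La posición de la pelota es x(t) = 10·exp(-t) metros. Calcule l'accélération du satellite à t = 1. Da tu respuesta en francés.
Pour résoudre ceci, nous devons prendre 2 primitives de notre équation du snap s(t) = -120. La primitive du snap, avec j(0) = 30, donne le jerk: j(t) = 30 - 120·t. En intégrant le jerk et en utilisant la condition initiale a(0) = -2, nous obtenons a(t) = -60·t^2 + 30·t - 2. Nous avons l'accélération a(t) = -60·t^2 + 30·t - 2. En substituant t = 1: a(1) = -32.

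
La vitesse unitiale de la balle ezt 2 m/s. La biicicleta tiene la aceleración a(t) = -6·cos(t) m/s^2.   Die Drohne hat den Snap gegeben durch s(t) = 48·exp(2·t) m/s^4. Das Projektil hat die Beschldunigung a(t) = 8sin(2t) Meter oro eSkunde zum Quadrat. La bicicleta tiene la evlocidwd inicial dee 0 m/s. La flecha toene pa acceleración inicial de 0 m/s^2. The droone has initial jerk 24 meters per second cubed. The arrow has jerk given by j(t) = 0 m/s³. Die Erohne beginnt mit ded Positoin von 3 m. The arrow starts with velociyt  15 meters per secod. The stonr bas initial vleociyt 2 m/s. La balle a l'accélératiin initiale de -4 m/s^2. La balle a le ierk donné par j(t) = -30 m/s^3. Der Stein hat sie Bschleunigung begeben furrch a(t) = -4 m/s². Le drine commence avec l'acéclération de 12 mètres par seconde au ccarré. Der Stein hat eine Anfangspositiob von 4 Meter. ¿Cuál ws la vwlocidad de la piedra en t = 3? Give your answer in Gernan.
Wir müssen unsere Gleichung für die Beschleunigung a(t) = -4 1-mal integrieren. Das Integral von der Beschleunigung ist die Geschwindigkeit. Mit v(0) = 2 erhalten wir v(t) = 2 - 4·t. Aus der Gleichung für die Geschwindigkeit v(t) = 2 - 4·t, setzen wir t = 3 ein und erhalten v = -10.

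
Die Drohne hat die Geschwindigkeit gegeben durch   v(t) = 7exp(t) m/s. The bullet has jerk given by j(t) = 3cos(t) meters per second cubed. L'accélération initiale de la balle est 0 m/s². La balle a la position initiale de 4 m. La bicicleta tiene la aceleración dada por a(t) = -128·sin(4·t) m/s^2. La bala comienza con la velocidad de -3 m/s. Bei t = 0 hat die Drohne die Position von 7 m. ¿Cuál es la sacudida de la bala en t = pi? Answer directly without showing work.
En t = pi, j = -3.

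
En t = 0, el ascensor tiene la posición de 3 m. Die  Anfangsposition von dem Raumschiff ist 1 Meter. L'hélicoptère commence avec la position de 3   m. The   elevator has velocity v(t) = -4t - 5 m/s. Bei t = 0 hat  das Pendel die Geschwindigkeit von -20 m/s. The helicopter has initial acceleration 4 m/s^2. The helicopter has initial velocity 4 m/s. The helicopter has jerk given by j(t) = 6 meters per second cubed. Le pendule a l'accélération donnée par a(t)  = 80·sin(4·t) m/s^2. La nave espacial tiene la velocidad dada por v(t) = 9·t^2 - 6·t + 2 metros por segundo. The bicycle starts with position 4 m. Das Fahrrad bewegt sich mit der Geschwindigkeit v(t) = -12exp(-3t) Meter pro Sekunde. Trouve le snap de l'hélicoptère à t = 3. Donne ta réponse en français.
Nous devons dériver notre équation du jerk j(t) = 6 1 fois. La dérivée du jerk donne le snap: s(t) = 0. De l'équation du snap s(t) = 0, nous substituons t = 3 pour obtenir s = 0.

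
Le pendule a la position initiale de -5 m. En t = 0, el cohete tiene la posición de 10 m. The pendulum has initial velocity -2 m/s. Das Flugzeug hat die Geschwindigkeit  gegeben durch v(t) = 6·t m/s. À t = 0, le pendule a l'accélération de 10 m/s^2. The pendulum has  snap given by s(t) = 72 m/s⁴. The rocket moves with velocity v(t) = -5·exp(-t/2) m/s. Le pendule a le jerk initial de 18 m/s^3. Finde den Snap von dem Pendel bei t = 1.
Aus der Gleichung für den Snap s(t) = 72, setzen wir t = 1 ein und erhalten s = 72.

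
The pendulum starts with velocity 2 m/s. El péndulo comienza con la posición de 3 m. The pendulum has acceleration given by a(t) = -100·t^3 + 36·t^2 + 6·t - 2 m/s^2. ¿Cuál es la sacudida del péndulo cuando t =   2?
Debemos derivar nuestra ecuación de la aceleración a(t) = -100·t^3 + 36·t^2 + 6·t - 2 1 vez. Tomando d/dt de a(t), encontramos j(t) = -300·t^2 + 72·t + 6. De la ecuación de la sacudida j(t) = -300·t^2 + 72·t + 6, sustituimos t = 2 para obtener j = -1050.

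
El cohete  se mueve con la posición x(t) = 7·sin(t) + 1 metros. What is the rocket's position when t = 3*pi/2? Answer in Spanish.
Tenemos la posición x(t) = 7·sin(t) + 1. Sustituyendo t = 3*pi/2: x(3*pi/2) = -6.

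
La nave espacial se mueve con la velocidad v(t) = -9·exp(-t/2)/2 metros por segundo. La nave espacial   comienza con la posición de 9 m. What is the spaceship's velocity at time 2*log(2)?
We have velocity v(t) = -9·exp(-t/2)/2. Substituting t = 2*log(2): v(2*log(2)) = -9/4.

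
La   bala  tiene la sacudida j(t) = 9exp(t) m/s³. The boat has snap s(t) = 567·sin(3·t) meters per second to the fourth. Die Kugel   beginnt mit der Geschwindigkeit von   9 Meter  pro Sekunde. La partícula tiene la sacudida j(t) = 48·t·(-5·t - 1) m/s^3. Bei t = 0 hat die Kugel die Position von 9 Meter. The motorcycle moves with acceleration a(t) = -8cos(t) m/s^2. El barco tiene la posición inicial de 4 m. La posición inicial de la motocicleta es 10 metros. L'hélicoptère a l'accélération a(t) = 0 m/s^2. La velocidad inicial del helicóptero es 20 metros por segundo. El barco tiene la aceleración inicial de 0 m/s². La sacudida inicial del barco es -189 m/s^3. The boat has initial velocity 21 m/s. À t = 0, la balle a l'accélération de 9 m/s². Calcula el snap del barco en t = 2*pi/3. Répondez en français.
En utilisant s(t) = 567·sin(3·t) et en substituant t = 2*pi/3, nous trouvons s = 0.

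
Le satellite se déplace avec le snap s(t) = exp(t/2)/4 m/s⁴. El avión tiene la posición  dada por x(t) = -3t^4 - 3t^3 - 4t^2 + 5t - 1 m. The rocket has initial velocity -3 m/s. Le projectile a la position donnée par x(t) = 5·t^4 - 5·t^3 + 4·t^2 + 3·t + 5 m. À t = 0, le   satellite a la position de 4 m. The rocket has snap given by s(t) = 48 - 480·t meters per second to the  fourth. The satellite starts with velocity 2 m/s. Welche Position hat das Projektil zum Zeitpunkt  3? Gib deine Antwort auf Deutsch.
Wir haben die Position x(t) = 5·t^4 - 5·t^3 + 4·t^2 + 3·t + 5. Durch Einsetzen von t = 3: x(3) = 320.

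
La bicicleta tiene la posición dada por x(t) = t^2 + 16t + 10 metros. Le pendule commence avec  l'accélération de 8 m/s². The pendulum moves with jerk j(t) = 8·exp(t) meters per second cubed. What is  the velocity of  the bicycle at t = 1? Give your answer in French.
Pour résoudre ceci, nous devons prendre 1 dérivée de notre équation de la position x(t) = t^2 + 16·t + 10. En dérivant la position, nous obtenons la vitesse: v(t) = 2·t + 16. De l'équation de la vitesse v(t) = 2·t + 16, nous substituons t = 1 pour obtenir v = 18.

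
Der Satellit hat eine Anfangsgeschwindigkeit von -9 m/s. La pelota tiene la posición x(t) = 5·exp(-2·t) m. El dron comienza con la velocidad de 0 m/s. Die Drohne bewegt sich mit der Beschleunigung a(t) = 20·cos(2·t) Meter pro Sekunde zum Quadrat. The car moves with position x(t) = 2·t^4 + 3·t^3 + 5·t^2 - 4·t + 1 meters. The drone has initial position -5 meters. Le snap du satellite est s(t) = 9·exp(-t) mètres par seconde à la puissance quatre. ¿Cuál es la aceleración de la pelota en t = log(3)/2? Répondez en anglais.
Starting from position x(t) = 5·exp(-2·t), we take 2 derivatives. The derivative of position gives velocity: v(t) = -10·exp(-2·t). The derivative of velocity gives acceleration: a(t) = 20·exp(-2·t). Using a(t) = 20·exp(-2·t) and substituting t = log(3)/2, we find a = 20/3.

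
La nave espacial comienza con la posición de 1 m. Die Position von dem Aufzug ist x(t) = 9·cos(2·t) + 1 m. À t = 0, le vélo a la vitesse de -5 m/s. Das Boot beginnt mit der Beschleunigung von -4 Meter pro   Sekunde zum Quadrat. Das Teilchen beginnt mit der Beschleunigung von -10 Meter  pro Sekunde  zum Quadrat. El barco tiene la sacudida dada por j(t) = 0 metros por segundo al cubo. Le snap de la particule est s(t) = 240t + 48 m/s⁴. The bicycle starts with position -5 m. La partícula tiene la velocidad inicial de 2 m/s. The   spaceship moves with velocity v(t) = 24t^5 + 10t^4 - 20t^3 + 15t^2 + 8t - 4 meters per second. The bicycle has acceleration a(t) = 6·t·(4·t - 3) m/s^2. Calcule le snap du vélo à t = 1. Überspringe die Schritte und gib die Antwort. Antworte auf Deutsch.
Die Antwort ist 48.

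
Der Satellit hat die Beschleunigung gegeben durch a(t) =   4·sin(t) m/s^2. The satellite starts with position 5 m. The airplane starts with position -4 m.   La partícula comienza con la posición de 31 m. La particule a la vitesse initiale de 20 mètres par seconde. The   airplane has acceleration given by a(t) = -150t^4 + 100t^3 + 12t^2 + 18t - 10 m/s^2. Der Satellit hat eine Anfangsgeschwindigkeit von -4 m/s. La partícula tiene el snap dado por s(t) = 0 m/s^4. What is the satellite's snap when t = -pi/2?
To solve this, we need to take 2 derivatives of our acceleration equation a(t) = 4·sin(t). Taking d/dt of a(t), we find j(t) = 4·cos(t). Differentiating jerk, we get snap: s(t) = -4·sin(t). We have snap s(t) = -4·sin(t). Substituting t = -pi/2: s(-pi/2) = 4.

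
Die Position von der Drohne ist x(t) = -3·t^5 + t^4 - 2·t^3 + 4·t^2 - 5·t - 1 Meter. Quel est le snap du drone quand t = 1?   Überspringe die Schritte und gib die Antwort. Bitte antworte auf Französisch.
La réponse est -336.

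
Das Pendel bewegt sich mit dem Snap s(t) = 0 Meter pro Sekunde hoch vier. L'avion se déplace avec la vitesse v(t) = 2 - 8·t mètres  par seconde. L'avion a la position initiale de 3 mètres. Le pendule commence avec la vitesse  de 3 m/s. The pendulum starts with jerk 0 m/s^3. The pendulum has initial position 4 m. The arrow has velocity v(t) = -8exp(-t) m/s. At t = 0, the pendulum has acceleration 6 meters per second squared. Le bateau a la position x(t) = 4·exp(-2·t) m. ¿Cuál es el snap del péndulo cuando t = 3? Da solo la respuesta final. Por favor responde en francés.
À t = 3, s = 0.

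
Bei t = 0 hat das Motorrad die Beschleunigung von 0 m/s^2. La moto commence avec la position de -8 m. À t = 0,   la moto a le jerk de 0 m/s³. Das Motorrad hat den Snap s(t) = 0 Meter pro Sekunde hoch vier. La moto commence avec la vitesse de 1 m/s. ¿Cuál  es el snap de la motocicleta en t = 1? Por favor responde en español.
De la ecuación del snap s(t) = 0, sustituimos t = 1 para obtener s = 0.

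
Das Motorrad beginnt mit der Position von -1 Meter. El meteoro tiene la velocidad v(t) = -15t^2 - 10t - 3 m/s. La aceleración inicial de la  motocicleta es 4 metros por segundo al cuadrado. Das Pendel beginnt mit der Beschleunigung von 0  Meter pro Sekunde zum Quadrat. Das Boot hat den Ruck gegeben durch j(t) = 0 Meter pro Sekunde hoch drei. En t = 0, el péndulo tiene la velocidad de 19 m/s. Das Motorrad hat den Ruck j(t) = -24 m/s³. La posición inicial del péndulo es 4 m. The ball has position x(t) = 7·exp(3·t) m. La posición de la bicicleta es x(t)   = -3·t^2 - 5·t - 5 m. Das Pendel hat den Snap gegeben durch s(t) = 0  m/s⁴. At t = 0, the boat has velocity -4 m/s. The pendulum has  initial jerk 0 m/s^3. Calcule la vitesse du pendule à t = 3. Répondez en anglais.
To find the answer, we compute 3 integrals of s(t) = 0. Taking ∫s(t)dt and applying j(0) = 0, we find j(t) = 0. The integral of jerk, with a(0) = 0, gives acceleration: a(t) = 0. The integral of acceleration, with v(0) = 19, gives velocity: v(t) = 19. Using v(t) = 19 and substituting t = 3, we find v = 19.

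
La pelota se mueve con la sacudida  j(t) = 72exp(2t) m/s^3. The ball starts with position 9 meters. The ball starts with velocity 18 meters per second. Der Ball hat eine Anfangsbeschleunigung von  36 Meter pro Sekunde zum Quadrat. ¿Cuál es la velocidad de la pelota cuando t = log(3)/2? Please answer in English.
Starting from jerk j(t) = 72·exp(2·t), we take 2 integrals. Integrating jerk and using the initial condition a(0) = 36, we get a(t) = 36·exp(2·t). The integral of acceleration, with v(0) = 18, gives velocity: v(t) = 18·exp(2·t). From the given velocity equation v(t) = 18·exp(2·t), we substitute t = log(3)/2 to get v = 54.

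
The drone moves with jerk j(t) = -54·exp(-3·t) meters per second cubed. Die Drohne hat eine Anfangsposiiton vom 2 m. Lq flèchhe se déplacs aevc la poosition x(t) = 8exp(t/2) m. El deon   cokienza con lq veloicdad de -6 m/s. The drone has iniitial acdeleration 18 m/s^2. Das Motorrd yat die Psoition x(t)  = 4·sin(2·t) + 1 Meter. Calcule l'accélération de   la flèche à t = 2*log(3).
En partant de la position x(t) = 8·exp(t/2), nous prenons 2 dérivées. La dérivée de la position donne la vitesse: v(t) = 4·exp(t/2). En dérivant la vitesse, nous obtenons l'accélération: a(t) = 2·exp(t/2). Nous avons l'accélération a(t) = 2·exp(t/2). En substituant t = 2*log(3): a(2*log(3)) = 6.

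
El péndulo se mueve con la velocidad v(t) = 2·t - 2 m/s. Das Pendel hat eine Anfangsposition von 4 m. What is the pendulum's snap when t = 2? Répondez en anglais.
To solve this, we need to take 3 derivatives of our velocity equation v(t) = 2·t - 2. Differentiating velocity, we get acceleration: a(t) = 2. Differentiating acceleration, we get jerk: j(t) = 0. The derivative of jerk gives snap: s(t) = 0. From the given snap equation s(t) = 0, we substitute t = 2 to get s = 0.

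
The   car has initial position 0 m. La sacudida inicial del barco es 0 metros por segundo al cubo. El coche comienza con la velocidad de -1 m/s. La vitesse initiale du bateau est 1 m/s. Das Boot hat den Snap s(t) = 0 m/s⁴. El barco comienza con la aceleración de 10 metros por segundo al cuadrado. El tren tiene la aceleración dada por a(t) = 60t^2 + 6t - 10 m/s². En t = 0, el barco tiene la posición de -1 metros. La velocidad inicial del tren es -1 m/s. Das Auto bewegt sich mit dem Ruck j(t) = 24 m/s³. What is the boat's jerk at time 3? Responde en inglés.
Starting from snap s(t) = 0, we take 1 antiderivative. Taking ∫s(t)dt and applying j(0) = 0, we find j(t) = 0. We have jerk j(t) = 0. Substituting t = 3: j(3) = 0.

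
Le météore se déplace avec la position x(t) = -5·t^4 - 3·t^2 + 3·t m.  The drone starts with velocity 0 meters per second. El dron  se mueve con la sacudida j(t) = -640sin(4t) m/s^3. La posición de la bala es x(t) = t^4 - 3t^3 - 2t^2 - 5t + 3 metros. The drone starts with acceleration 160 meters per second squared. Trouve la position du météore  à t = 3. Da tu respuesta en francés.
En utilisant x(t) = -5·t^4 - 3·t^2 + 3·t et en substituant t = 3, nous trouvons x = -423.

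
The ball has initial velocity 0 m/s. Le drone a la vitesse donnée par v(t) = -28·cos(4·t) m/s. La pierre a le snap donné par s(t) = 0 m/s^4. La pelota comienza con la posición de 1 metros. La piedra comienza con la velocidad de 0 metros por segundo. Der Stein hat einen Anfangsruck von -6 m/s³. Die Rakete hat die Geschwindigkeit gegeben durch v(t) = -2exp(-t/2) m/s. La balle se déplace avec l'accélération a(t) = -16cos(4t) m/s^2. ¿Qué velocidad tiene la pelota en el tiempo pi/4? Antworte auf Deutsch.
Wir müssen unsere Gleichung für die Beschleunigung a(t) = -16·cos(4·t) 1-mal integrieren. Mit ∫a(t)dt und Anwendung von v(0) = 0, finden wir v(t) = -4·sin(4·t). Wir haben die Geschwindigkeit v(t) = -4·sin(4·t). Durch Einsetzen von t = pi/4: v(pi/4) = 0.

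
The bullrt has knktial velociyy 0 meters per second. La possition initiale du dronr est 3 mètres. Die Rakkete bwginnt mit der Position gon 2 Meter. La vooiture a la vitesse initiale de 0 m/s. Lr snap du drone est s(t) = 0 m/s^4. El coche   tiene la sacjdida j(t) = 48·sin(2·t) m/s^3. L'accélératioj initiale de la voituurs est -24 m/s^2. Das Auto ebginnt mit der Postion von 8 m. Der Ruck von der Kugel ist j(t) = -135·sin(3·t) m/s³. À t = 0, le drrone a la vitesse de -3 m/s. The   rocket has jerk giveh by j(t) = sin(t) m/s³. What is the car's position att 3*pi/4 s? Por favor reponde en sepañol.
Para resolver esto, necesitamos tomar 3 integrales de nuestra ecuación de la sacudida j(t) = 48·sin(2·t). La antiderivada de la sacudida, con a(0) = -24, da la aceleración: a(t) = -24·cos(2·t). Integrando la aceleración y usando la condición inicial v(0) = 0, obtenemos v(t) = -12·sin(2·t). Integrando la velocidad y usando la condición inicial x(0) = 8, obtenemos x(t) = 6·cos(2·t) + 2. Usando x(t) = 6·cos(2·t) + 2 y sustituyendo t = 3*pi/4, encontramos x = 2.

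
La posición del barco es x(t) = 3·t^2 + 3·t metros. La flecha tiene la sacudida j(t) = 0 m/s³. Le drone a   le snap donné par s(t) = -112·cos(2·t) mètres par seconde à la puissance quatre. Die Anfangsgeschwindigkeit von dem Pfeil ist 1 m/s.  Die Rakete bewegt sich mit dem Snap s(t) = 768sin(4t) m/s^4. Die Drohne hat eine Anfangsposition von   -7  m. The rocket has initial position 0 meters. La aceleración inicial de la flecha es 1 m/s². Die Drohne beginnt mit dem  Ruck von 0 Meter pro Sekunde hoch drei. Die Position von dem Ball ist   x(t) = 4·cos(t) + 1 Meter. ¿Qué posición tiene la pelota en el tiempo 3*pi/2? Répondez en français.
En utilisant x(t) = 4·cos(t) + 1 et en substituant t = 3*pi/2, nous trouvons x = 1.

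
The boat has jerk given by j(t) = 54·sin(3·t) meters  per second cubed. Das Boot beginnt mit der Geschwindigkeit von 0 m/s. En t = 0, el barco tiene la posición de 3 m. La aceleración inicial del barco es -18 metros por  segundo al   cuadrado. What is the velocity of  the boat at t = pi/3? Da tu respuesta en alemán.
Um dies zu lösen, müssen wir 2 Stammfunktionen unserer Gleichung für den Ruck j(t) = 54·sin(3·t) finden. Die Stammfunktion von dem Ruck ist die Beschleunigung. Mit a(0) = -18 erhalten wir a(t) = -18·cos(3·t). Durch Integration von der Beschleunigung und Verwendung der Anfangsbedingung v(0) = 0, erhalten wir v(t) = -6·sin(3·t). Wir haben die Geschwindigkeit v(t) = -6·sin(3·t). Durch Einsetzen von t = pi/3: v(pi/3) = 0.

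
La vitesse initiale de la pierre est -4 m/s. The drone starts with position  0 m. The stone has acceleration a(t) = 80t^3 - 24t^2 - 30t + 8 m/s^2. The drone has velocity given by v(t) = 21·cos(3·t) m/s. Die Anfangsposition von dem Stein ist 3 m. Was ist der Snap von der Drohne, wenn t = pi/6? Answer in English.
To solve this, we need to take 3 derivatives of our velocity equation v(t) = 21·cos(3·t). The derivative of velocity gives acceleration: a(t) = -63·sin(3·t). The derivative of acceleration gives jerk: j(t) = -189·cos(3·t). Differentiating jerk, we get snap: s(t) = 567·sin(3·t). We have snap s(t) = 567·sin(3·t). Substituting t = pi/6: s(pi/6) = 567.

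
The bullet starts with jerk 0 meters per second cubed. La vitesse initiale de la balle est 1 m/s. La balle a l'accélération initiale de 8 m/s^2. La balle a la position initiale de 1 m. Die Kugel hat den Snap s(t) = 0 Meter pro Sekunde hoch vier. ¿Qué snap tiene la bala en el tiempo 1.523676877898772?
Usando s(t) = 0 y sustituyendo t = 1.523676877898772, encontramos s = 0.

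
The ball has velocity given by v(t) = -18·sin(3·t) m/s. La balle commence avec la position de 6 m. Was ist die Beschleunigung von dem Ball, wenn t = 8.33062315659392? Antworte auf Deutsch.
Ausgehend von der Geschwindigkeit v(t) = -18·sin(3·t), nehmen wir 1 Ableitung. Durch Ableiten von der Geschwindigkeit erhalten wir die Beschleunigung: a(t) = -54·cos(3·t). Aus der Gleichung für die Beschleunigung a(t) = -54·cos(3·t), setzen wir t = 8.33062315659392 ein und erhalten a = -53.4650744883651.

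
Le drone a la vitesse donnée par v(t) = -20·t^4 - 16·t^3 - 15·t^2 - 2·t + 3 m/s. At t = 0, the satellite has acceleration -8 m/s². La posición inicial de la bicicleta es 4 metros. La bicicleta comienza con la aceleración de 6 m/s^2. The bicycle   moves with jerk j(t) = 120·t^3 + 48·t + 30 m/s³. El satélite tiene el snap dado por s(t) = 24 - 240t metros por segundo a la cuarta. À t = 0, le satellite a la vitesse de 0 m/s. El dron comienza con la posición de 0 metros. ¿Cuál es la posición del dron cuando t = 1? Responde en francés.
Nous devons trouver l'intégrale de notre équation de la vitesse v(t) = -20·t^4 - 16·t^3 - 15·t^2 - 2·t + 3 1 fois. En intégrant la vitesse et en utilisant la condition initiale x(0) = 0, nous obtenons x(t) = -4·t^5 - 4·t^4 - 5·t^3 - t^2 + 3·t. En utilisant x(t) = -4·t^5 - 4·t^4 - 5·t^3 - t^2 + 3·t et en substituant t = 1, nous trouvons x = -11.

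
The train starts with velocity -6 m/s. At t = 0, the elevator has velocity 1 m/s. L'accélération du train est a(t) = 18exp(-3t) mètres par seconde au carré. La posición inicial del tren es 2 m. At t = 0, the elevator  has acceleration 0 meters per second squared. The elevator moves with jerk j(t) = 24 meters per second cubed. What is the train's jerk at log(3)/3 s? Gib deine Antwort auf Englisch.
We must differentiate our acceleration equation a(t) = 18·exp(-3·t) 1 time. The derivative of acceleration gives jerk: j(t) = -54·exp(-3·t). From the given jerk equation j(t) = -54·exp(-3·t), we substitute t = log(3)/3 to get j = -18.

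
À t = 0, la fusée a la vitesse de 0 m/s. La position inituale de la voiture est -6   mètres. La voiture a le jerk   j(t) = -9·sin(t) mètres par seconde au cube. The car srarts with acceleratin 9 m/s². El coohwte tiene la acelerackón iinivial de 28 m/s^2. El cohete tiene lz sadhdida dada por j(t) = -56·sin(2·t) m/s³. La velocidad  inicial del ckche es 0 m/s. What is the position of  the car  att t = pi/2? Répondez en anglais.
To solve this, we need to take 3 integrals of our jerk equation j(t) = -9·sin(t). The integral of jerk, with a(0) = 9, gives acceleration: a(t) = 9·cos(t). The integral of acceleration, with v(0) = 0, gives velocity: v(t) = 9·sin(t). Taking ∫v(t)dt and applying x(0) = -6, we find x(t) = 3 - 9·cos(t). Using x(t) = 3 - 9·cos(t) and substituting t = pi/2, we find x = 3.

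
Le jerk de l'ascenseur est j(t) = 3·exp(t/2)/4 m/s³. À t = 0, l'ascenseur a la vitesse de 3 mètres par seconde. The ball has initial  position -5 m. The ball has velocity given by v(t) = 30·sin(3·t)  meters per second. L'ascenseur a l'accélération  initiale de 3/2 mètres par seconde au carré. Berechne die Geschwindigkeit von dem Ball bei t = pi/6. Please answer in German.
Aus der Gleichung für die Geschwindigkeit v(t) = 30·sin(3·t), setzen wir t = pi/6 ein und erhalten v = 30.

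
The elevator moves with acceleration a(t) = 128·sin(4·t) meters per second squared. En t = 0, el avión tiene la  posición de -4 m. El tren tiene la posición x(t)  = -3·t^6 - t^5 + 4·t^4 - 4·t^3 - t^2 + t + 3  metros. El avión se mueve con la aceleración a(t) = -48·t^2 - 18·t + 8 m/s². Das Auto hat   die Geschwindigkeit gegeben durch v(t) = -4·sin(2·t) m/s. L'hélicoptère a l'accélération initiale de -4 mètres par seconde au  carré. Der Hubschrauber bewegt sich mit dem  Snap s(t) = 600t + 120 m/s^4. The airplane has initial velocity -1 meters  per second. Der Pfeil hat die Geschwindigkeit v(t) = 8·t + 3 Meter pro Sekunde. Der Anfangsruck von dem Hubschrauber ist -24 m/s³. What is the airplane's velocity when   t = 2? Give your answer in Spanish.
Partiendo de la aceleración a(t) = -48·t^2 - 18·t + 8, tomamos 1 antiderivada. Tomando ∫a(t)dt y aplicando v(0) = -1, encontramos v(t) = -16·t^3 - 9·t^2 + 8·t - 1. De la ecuación de la velocidad v(t) = -16·t^3 - 9·t^2 + 8·t - 1, sustituimos t = 2 para obtener v = -149.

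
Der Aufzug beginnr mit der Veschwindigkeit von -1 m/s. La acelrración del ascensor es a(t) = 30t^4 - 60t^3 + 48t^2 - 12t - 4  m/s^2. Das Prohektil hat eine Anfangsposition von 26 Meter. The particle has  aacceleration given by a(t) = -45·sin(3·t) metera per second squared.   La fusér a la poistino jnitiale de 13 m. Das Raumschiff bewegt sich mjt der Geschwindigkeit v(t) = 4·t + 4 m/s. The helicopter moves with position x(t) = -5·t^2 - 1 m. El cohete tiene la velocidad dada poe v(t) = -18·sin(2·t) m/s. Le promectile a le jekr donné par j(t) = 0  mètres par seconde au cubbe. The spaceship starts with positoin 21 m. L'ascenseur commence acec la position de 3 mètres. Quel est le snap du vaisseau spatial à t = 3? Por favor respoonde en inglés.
Starting from velocity v(t) = 4·t + 4, we take 3 derivatives. Taking d/dt of v(t), we find a(t) = 4. Differentiating acceleration, we get jerk: j(t) = 0. The derivative of jerk gives snap: s(t) = 0. Using s(t) = 0 and substituting t = 3, we find s = 0.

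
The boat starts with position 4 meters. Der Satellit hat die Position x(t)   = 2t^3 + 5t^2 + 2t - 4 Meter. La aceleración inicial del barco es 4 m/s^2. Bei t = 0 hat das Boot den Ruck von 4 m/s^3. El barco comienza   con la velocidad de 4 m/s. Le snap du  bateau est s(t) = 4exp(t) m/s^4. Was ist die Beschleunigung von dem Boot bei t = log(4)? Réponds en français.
Nous devons intégrer notre équation du snap s(t) = 4·exp(t) 2 fois. La primitive du snap est le jerk. En utilisant j(0) = 4, nous obtenons j(t) = 4·exp(t). En intégrant le jerk et en utilisant la condition initiale a(0) = 4, nous obtenons a(t) = 4·exp(t). De l'équation de l'accélération a(t) = 4·exp(t), nous substituons t = log(4) pour obtenir a = 16.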